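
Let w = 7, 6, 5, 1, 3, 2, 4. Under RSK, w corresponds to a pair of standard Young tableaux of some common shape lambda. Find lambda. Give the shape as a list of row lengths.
[3, 1, 1, 1, 1]

Row-insert each entry into an empty tableau.

After inserting 7: P = [[7]].
After inserting 6: P = [[6], [7]].
After inserting 5: P = [[5], [6], [7]].
After inserting 1: P = [[1], [5], [6], [7]].
After inserting 3: P = [[1, 3], [5], [6], [7]].
After inserting 2: P = [[1, 2], [3], [5], [6], [7]].
After inserting 4: P = [[1, 2, 4], [3], [5], [6], [7]].

The final insertion tableau P = [[1, 2, 4], [3], [5], [6], [7]] has shape [3, 1, 1, 1, 1].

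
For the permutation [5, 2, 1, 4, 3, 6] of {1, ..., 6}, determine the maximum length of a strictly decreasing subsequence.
3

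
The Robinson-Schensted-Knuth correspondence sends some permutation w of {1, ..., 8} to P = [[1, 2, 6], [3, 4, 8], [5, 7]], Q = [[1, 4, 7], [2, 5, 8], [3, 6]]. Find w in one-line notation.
5 3 1 7 4 2 8 6

Reverse the RSK construction: for i from n down to 1, find the cell of Q containing i, remove the entry at that cell from P, and reverse-bump it up through P; the value ejected from row 1 is w(i).

Step i=8: Q has 8 at row 2, column 3; remove 8 from row 2 of P and reverse-bump: 8 enters row 1 and ejects 6. So w(8) = 6. P is now [[1, 2, 8], [3, 4], [5, 7]].
Step i=7: Q has 7 at row 1, column 3; remove that cell from P, ejecting 8. So w(7) = 8. P is now [[1, 2], [3, 4], [5, 7]].
Step i=6: Q has 6 at row 3, column 2; remove 7 from row 3 of P and reverse-bump: 7 enters row 2 and ejects 4; 4 enters row 1 and ejects 2. So w(6) = 2. P is now [[1, 4], [3, 7], [5]].
Step i=5: Q has 5 at row 2, column 2; remove 7 from row 2 of P and reverse-bump: 7 enters row 1 and ejects 4. So w(5) = 4. P is now [[1, 7], [3], [5]].
Step i=4: Q has 4 at row 1, column 2; remove that cell from P, ejecting 7. So w(4) = 7. P is now [[1], [3], [5]].
Step i=3: Q has 3 at row 3, column 1; remove 5 from row 3 of P and reverse-bump: 5 enters row 2 and ejects 3; 3 enters row 1 and ejects 1. So w(3) = 1. P is now [[3], [5]].
Step i=2: Q has 2 at row 2, column 1; remove 5 from row 2 of P and reverse-bump: 5 enters row 1 and ejects 3. So w(2) = 3. P is now [[5]].
Step i=1: Q has 1 at row 1, column 1; remove that cell from P, ejecting 5. So w(1) = 5. P is now [].

So w = 5 3 1 7 4 2 8 6.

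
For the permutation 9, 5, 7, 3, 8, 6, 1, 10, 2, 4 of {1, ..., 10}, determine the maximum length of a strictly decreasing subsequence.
4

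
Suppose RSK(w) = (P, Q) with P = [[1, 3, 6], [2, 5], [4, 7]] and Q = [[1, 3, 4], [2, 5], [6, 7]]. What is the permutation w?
Reverse RSK: for i = n, n-1, ..., 1, locate i in Q, remove the corresponding corner cell from P, and reverse-bump its entry up through P; the value ejected from row 1 is w(i).

So w = 4 2 5 7 6 1 3.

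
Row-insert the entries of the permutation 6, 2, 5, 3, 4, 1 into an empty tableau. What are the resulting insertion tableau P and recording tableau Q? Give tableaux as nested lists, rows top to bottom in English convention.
P = [[1, 3, 4], [2], [5], [6]], Q = [[1, 3, 5], [2], [4], [6]]

Insert each entry of the permutation into P by Schensted row insertion, recording in Q the position of each new cell.

Insert 6: appended to row 1. P = [[6]].
Insert 2: 2 bumps 6 from row 1; 6 starts row 2. P = [[2], [6]].
Insert 5: appended to row 1. P = [[2, 5], [6]].
Insert 3: 3 bumps 5 from row 1; 5 bumps 6 from row 2; 6 starts row 3. P = [[2, 3], [5], [6]].
Insert 4: appended to row 1. P = [[2, 3, 4], [5], [6]].
Insert 1: 1 bumps 2 from row 1; 2 bumps 5 from row 2; 5 bumps 6 from row 3; 6 starts row 4. P = [[1, 3, 4], [2], [5], [6]].

So P = [[1, 3, 4], [2], [5], [6]], Q = [[1, 3, 5], [2], [4], [6]].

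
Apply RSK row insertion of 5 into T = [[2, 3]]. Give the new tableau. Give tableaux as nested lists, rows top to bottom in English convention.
[[2, 3, 5]]

5 is larger than every entry of row 1, so it is appended to row 1. The new tableau is [[2, 3, 5]].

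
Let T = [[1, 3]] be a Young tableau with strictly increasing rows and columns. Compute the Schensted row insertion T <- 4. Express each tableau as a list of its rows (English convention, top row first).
[[1, 3, 4]]

4 is larger than every entry of row 1, so it is appended to row 1. The new tableau is [[1, 3, 4]].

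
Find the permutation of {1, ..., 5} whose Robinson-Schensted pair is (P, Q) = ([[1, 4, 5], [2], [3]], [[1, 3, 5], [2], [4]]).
3 2 4 1 5

Reverse the RSK construction: for i from n down to 1, find the cell of Q containing i, remove the entry at that cell from P, and reverse-bump it up through P; the value ejected from row 1 is w(i).

Step i=5: Q has 5 at row 1, column 3; remove that cell from P, ejecting 5. So w(5) = 5. P is now [[1, 4], [2], [3]].
Step i=4: Q has 4 at row 3, column 1; remove 3 from row 3 of P and reverse-bump: 3 enters row 2 and ejects 2; 2 enters row 1 and ejects 1. So w(4) = 1. P is now [[2, 4], [3]].
Step i=3: Q has 3 at row 1, column 2; remove that cell from P, ejecting 4. So w(3) = 4. P is now [[2], [3]].
Step i=2: Q has 2 at row 2, column 1; remove 3 from row 2 of P and reverse-bump: 3 enters row 1 and ejects 2. So w(2) = 2. P is now [[3]].
Step i=1: Q has 1 at row 1, column 1; remove that cell from P, ejecting 3. So w(1) = 3. P is now [].

So w = 3 2 4 1 5.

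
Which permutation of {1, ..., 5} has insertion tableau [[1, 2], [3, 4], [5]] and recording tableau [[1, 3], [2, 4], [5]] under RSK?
3 1 5 4 2

Reverse the RSK construction: for i from n down to 1, find the cell of Q containing i, remove the entry at that cell from P, and reverse-bump it up through P; the value ejected from row 1 is w(i).

Step i=5: Q has 5 at row 3, column 1; remove 5 from row 3 of P and reverse-bump: 5 enters row 2 and ejects 4; 4 enters row 1 and ejects 2. So w(5) = 2. P is now [[1, 4], [3, 5]].
Step i=4: Q has 4 at row 2, column 2; remove 5 from row 2 of P and reverse-bump: 5 enters row 1 and ejects 4. So w(4) = 4. P is now [[1, 5], [3]].
Step i=3: Q has 3 at row 1, column 2; remove that cell from P, ejecting 5. So w(3) = 5. P is now [[1], [3]].
Step i=2: Q has 2 at row 2, column 1; remove 3 from row 2 of P and reverse-bump: 3 enters row 1 and ejects 1. So w(2) = 1. P is now [[3]].
Step i=1: Q has 1 at row 1, column 1; remove that cell from P, ejecting 3. So w(1) = 3. P is now [].

So w = 3 1 5 4 2.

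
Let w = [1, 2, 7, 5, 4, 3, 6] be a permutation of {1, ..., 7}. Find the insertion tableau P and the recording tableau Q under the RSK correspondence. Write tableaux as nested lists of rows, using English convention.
P = [[1, 2, 3, 6], [4], [5], [7]], Q = [[1, 2, 3, 7], [4], [5], [6]]

Insert each entry of the permutation into P by Schensted row insertion, recording in Q the position of each new cell.

Insert 1: appended to row 1. P = [[1]].
Insert 2: appended to row 1. P = [[1, 2]].
Insert 7: appended to row 1. P = [[1, 2, 7]].
Insert 5: 5 bumps 7 from row 1; 7 starts row 2. P = [[1, 2, 5], [7]].
Insert 4: 4 bumps 5 from row 1; 5 bumps 7 from row 2; 7 starts row 3. P = [[1, 2, 4], [5], [7]].
Insert 3: 3 bumps 4 from row 1; 4 bumps 5 from row 2; 5 bumps 7 from row 3; 7 starts row 4. P = [[1, 2, 3], [4], [5], [7]].
Insert 6: appended to row 1. P = [[1, 2, 3, 6], [4], [5], [7]].

So P = [[1, 2, 3, 6], [4], [5], [7]], Q = [[1, 2, 3, 7], [4], [5], [6]].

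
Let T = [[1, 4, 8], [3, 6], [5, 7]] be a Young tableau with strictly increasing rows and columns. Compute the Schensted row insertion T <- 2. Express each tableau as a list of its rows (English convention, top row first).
[[1, 2, 8], [3, 4], [5, 6], [7]]

In row 1, 2 replaces 4 (the leftmost entry greater than 2); 4 is bumped to row 2. In row 2, 4 replaces 6 (the leftmost entry greater than 4); 6 is bumped to row 3. In row 3, 6 replaces 7 (the leftmost entry greater than 6); 7 is bumped to row 4. 7 starts a new row 4. The new tableau is [[1, 2, 8], [3, 4], [5, 6], [7]].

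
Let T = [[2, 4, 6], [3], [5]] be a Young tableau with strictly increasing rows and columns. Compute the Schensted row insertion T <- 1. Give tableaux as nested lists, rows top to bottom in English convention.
[[1, 4, 6], [2], [3], [5]]

In row 1, 1 replaces 2 (the leftmost entry greater than 1); 2 is bumped to row 2. In row 2, 2 replaces 3 (the leftmost entry greater than 2); 3 is bumped to row 3. In row 3, 3 replaces 5 (the leftmost entry greater than 3); 5 is bumped to row 4. 5 starts a new row 4. The new tableau is [[1, 4, 6], [2], [3], [5]].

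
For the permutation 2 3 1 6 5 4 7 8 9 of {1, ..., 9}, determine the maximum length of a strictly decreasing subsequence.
3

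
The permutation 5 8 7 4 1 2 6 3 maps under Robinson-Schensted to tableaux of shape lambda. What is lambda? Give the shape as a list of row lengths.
Row-insert each entry into an empty tableau.

After inserting 5: P = [[5]].
After inserting 8: P = [[5, 8]].
After inserting 7: P = [[5, 7], [8]].
After inserting 4: P = [[4, 7], [5], [8]].
After inserting 1: P = [[1, 7], [4], [5], [8]].
After inserting 2: P = [[1, 2], [4, 7], [5], [8]].
After inserting 6: P = [[1, 2, 6], [4, 7], [5], [8]].
After inserting 3: P = [[1, 2, 3], [4, 6], [5, 7], [8]].

The final insertion tableau P = [[1, 2, 3], [4, 6], [5, 7], [8]] has shape [3, 2, 2, 1].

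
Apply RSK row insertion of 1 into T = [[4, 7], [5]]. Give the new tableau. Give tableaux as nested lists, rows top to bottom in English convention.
[[1, 7], [4], [5]]

In row 1, 1 replaces 4 (the leftmost entry greater than 1); 4 is bumped to row 2. In row 2, 4 replaces 5 (the leftmost entry greater than 4); 5 is bumped to row 3. 5 starts a new row 3. The new tableau is [[1, 7], [4], [5]].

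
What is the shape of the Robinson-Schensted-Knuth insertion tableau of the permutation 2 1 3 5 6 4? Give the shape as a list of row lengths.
RSK row insertion gives P = [[1, 3, 4, 6], [2, 5]], which has shape [4, 2].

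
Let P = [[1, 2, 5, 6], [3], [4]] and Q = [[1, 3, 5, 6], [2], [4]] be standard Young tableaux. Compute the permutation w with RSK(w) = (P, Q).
4 1 3 2 5 6

Reverse the RSK construction: for i from n down to 1, find the cell of Q containing i, remove the entry at that cell from P, and reverse-bump it up through P; the value ejected from row 1 is w(i).

Step i=6: Q has 6 at row 1, column 4; remove that cell from P, ejecting 6. So w(6) = 6. P is now [[1, 2, 5], [3], [4]].
Step i=5: Q has 5 at row 1, column 3; remove that cell from P, ejecting 5. So w(5) = 5. P is now [[1, 2], [3], [4]].
Step i=4: Q has 4 at row 3, column 1; remove 4 from row 3 of P and reverse-bump: 4 enters row 2 and ejects 3; 3 enters row 1 and ejects 2. So w(4) = 2. P is now [[1, 3], [4]].
Step i=3: Q has 3 at row 1, column 2; remove that cell from P, ejecting 3. So w(3) = 3. P is now [[1], [4]].
Step i=2: Q has 2 at row 2, column 1; remove 4 from row 2 of P and reverse-bump: 4 enters row 1 and ejects 1. So w(2) = 1. P is now [[4]].
Step i=1: Q has 1 at row 1, column 1; remove that cell from P, ejecting 4. So w(1) = 4. P is now [].

So w = 4 1 3 2 5 6.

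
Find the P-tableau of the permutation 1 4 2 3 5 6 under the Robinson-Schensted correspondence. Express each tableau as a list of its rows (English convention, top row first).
Insert 1: appended to row 1. P = [[1]].
Insert 4: appended to row 1. P = [[1, 4]].
Insert 2: 2 bumps 4 from row 1; 4 starts row 2. P = [[1, 2], [4]].
Insert 3: appended to row 1. P = [[1, 2, 3], [4]].
Insert 5: appended to row 1. P = [[1, 2, 3, 5], [4]].
Insert 6: appended to row 1. P = [[1, 2, 3, 5, 6], [4]].

So P = [[1, 2, 3, 5, 6], [4]].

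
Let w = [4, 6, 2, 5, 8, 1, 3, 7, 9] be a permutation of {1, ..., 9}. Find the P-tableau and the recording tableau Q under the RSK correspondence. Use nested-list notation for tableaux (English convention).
P = [[1, 3, 7, 9], [2, 5, 8], [4, 6]], Q = [[1, 2, 5, 9], [3, 4, 8], [6, 7]]

Insert each entry of the permutation into P by Schensted row insertion, recording in Q the position of each new cell.

Insert 4: appended to row 1. P = [[4]].
Insert 6: appended to row 1. P = [[4, 6]].
Insert 2: 2 bumps 4 from row 1; 4 starts row 2. P = [[2, 6], [4]].
Insert 5: 5 bumps 6 from row 1; 6 appends to row 2. P = [[2, 5], [4, 6]].
Insert 8: appended to row 1. P = [[2, 5, 8], [4, 6]].
Insert 1: 1 bumps 2 from row 1; 2 bumps 4 from row 2; 4 starts row 3. P = [[1, 5, 8], [2, 6], [4]].
Insert 3: 3 bumps 5 from row 1; 5 bumps 6 from row 2; 6 appends to row 3. P = [[1, 3, 8], [2, 5], [4, 6]].
Insert 7: 7 bumps 8 from row 1; 8 appends to row 2. P = [[1, 3, 7], [2, 5, 8], [4, 6]].
Insert 9: appended to row 1. P = [[1, 3, 7, 9], [2, 5, 8], [4, 6]].

So P = [[1, 3, 7, 9], [2, 5, 8], [4, 6]], Q = [[1, 2, 5, 9], [3, 4, 8], [6, 7]].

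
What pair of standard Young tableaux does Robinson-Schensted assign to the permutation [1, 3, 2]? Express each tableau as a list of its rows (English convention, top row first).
P = [[1, 2], [3]], Q = [[1, 2], [3]]

Insert each entry of the permutation into P by Schensted row insertion, recording in Q the position of each new cell.

Insert 1: appended to row 1. P = [[1]], Q = [[1]].
Insert 3: appended to row 1. P = [[1, 3]], Q = [[1, 2]].
Insert 2: 2 bumps 3 from row 1; 3 starts row 2. P = [[1, 2], [3]], Q = [[1, 2], [3]].

So P = [[1, 2], [3]], Q = [[1, 2], [3]].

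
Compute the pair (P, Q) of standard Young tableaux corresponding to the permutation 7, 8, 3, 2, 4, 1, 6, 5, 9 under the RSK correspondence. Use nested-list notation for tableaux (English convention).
P = [[1, 4, 5, 9], [2, 6], [3, 8], [7]], Q = [[1, 2, 7, 9], [3, 5], [4, 8], [6]]

Insert each entry of the permutation into P by Schensted row insertion, recording in Q the position of each new cell.

Insert 7: appended to row 1. P = [[7]], Q = [[1]].
Insert 8: appended to row 1. P = [[7, 8]], Q = [[1, 2]].
Insert 3: 3 bumps 7 from row 1; 7 starts row 2. P = [[3, 8], [7]], Q = [[1, 2], [3]].
Insert 2: 2 bumps 3 from row 1; 3 bumps 7 from row 2; 7 starts row 3. P = [[2, 8], [3], [7]], Q = [[1, 2], [3], [4]].
Insert 4: 4 bumps 8 from row 1; 8 appends to row 2. P = [[2, 4], [3, 8], [7]], Q = [[1, 2], [3, 5], [4]].
Insert 1: 1 bumps 2 from row 1; 2 bumps 3 from row 2; 3 bumps 7 from row 3; 7 starts row 4. P = [[1, 4], [2, 8], [3], [7]], Q = [[1, 2], [3, 5], [4], [6]].
Insert 6: appended to row 1. P = [[1, 4, 6], [2, 8], [3], [7]], Q = [[1, 2, 7], [3, 5], [4], [6]].
Insert 5: 5 bumps 6 from row 1; 6 bumps 8 from row 2; 8 appends to row 3. P = [[1, 4, 5], [2, 6], [3, 8], [7]], Q = [[1, 2, 7], [3, 5], [4, 8], [6]].
Insert 9: appended to row 1. P = [[1, 4, 5, 9], [2, 6], [3, 8], [7]], Q = [[1, 2, 7, 9], [3, 5], [4, 8], [6]].

So P = [[1, 4, 5, 9], [2, 6], [3, 8], [7]], Q = [[1, 2, 7, 9], [3, 5], [4, 8], [6]].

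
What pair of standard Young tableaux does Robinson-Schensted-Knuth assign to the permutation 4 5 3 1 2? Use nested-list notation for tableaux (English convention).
Insert each entry of the permutation into P by Schensted row insertion, recording in Q the position of each new cell.

Insert 4: appended to row 1. P = [[4]], Q = [[1]].
Insert 5: appended to row 1. P = [[4, 5]], Q = [[1, 2]].
Insert 3: 3 bumps 4 from row 1; 4 starts row 2. P = [[3, 5], [4]], Q = [[1, 2], [3]].
Insert 1: 1 bumps 3 from row 1; 3 bumps 4 from row 2; 4 starts row 3. P = [[1, 5], [3], [4]], Q = [[1, 2], [3], [4]].
Insert 2: 2 bumps 5 from row 1; 5 appends to row 2. P = [[1, 2], [3, 5], [4]], Q = [[1, 2], [3, 5], [4]].

So P = [[1, 2], [3, 5], [4]], Q = [[1, 2], [3, 5], [4]].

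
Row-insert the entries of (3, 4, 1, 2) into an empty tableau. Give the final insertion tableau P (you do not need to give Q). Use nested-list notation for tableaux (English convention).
P = [[1, 2], [3, 4]]

Insert 3: appended to row 1. P = [[3]].
Insert 4: appended to row 1. P = [[3, 4]].
Insert 1: 1 bumps 3 from row 1; 3 starts row 2. P = [[1, 4], [3]].
Insert 2: 2 bumps 4 from row 1; 4 appends to row 2. P = [[1, 2], [3, 4]].

So P = [[1, 2], [3, 4]].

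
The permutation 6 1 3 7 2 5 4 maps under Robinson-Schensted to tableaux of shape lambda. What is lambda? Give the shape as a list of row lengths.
[3, 2, 2]

Row-insert each entry into an empty tableau.

After inserting 6: P = [[6]].
After inserting 1: P = [[1], [6]].
After inserting 3: P = [[1, 3], [6]].
After inserting 7: P = [[1, 3, 7], [6]].
After inserting 2: P = [[1, 2, 7], [3], [6]].
After inserting 5: P = [[1, 2, 5], [3, 7], [6]].
After inserting 4: P = [[1, 2, 4], [3, 5], [6, 7]].

The final insertion tableau P = [[1, 2, 4], [3, 5], [6, 7]] has shape [3, 2, 2].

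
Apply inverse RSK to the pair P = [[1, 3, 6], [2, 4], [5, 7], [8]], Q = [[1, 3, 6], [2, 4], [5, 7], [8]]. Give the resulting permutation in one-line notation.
Reverse the RSK construction: for i from n down to 1, find the cell of Q containing i, remove the entry at that cell from P, and reverse-bump it up through P; the value ejected from row 1 is w(i).

Step i=8: Q has 8 at row 4, column 1; remove 8 from row 4 of P and reverse-bump: 8 enters row 3 and ejects 7; 7 enters row 2 and ejects 4; 4 enters row 1 and ejects 3. So w(8) = 3. P is now [[1, 4, 6], [2, 7], [5, 8]].
Step i=7: Q has 7 at row 3, column 2; remove 8 from row 3 of P and reverse-bump: 8 enters row 2 and ejects 7; 7 enters row 1 and ejects 6. So w(7) = 6. P is now [[1, 4, 7], [2, 8], [5]].
Step i=6: Q has 6 at row 1, column 3; remove that cell from P, ejecting 7. So w(6) = 7. P is now [[1, 4], [2, 8], [5]].
Step i=5: Q has 5 at row 3, column 1; remove 5 from row 3 of P and reverse-bump: 5 enters row 2 and ejects 2; 2 enters row 1 and ejects 1. So w(5) = 1. P is now [[2, 4], [5, 8]].
Step i=4: Q has 4 at row 2, column 2; remove 8 from row 2 of P and reverse-bump: 8 enters row 1 and ejects 4. So w(4) = 4. P is now [[2, 8], [5]].
Step i=3: Q has 3 at row 1, column 2; remove that cell from P, ejecting 8. So w(3) = 8. P is now [[2], [5]].
Step i=2: Q has 2 at row 2, column 1; remove 5 from row 2 of P and reverse-bump: 5 enters row 1 and ejects 2. So w(2) = 2. P is now [[5]].
Step i=1: Q has 1 at row 1, column 1; remove that cell from P, ejecting 5. So w(1) = 5. P is now [].

So w = 5 2 8 4 1 7 6 3.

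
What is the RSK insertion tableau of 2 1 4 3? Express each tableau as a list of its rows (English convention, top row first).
Insert 2: appended to row 1. P = [[2]].
Insert 1: 1 bumps 2 from row 1; 2 starts row 2. P = [[1], [2]].
Insert 4: appended to row 1. P = [[1, 4], [2]].
Insert 3: 3 bumps 4 from row 1; 4 appends to row 2. P = [[1, 3], [2, 4]].

So P = [[1, 3], [2, 4]].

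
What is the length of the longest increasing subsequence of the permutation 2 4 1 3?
2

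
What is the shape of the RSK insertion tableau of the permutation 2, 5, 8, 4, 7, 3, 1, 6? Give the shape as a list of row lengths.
[3, 2, 2, 1]

RSK row insertion gives P = [[1, 3, 6], [2, 7], [4, 8], [5]], which has shape [3, 2, 2, 1].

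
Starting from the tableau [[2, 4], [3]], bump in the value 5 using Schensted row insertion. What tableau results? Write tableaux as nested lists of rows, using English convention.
[[2, 4, 5], [3]]

5 is larger than every entry of row 1, so it is appended to row 1. The new tableau is [[2, 4, 5], [3]].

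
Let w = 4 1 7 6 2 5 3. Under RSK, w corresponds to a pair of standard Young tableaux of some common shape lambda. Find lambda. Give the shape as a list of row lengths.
[3, 2, 1, 1]

Row-insert each entry into an empty tableau.

After inserting 4: P = [[4]].
After inserting 1: P = [[1], [4]].
After inserting 7: P = [[1, 7], [4]].
After inserting 6: P = [[1, 6], [4, 7]].
After inserting 2: P = [[1, 2], [4, 6], [7]].
After inserting 5: P = [[1, 2, 5], [4, 6], [7]].
After inserting 3: P = [[1, 2, 3], [4, 5], [6], [7]].

The final insertion tableau P = [[1, 2, 3], [4, 5], [6], [7]] has shape [3, 2, 1, 1].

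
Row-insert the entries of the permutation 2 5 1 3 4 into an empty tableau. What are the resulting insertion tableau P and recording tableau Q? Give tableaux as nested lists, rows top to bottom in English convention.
P = [[1, 3, 4], [2, 5]], Q = [[1, 2, 5], [3, 4]]

Insert each entry of the permutation into P by Schensted row insertion, recording in Q the position of each new cell.

Insert 2: appended to row 1. P = [[2]].
Insert 5: appended to row 1. P = [[2, 5]].
Insert 1: 1 bumps 2 from row 1; 2 starts row 2. P = [[1, 5], [2]].
Insert 3: 3 bumps 5 from row 1; 5 appends to row 2. P = [[1, 3], [2, 5]].
Insert 4: appended to row 1. P = [[1, 3, 4], [2, 5]].

So P = [[1, 3, 4], [2, 5]], Q = [[1, 2, 5], [3, 4]].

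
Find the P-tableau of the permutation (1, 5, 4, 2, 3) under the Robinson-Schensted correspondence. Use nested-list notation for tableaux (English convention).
P = [[1, 2, 3], [4], [5]]

Insert 1: appended to row 1. P = [[1]].
Insert 5: appended to row 1. P = [[1, 5]].
Insert 4: 4 bumps 5 from row 1; 5 starts row 2. P = [[1, 4], [5]].
Insert 2: 2 bumps 4 from row 1; 4 bumps 5 from row 2; 5 starts row 3. P = [[1, 2], [4], [5]].
Insert 3: appended to row 1. P = [[1, 2, 3], [4], [5]].

So P = [[1, 2, 3], [4], [5]].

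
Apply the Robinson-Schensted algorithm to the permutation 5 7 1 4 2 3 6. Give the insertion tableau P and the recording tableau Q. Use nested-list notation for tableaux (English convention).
Insert each entry of the permutation into P by Schensted row insertion, recording in Q the position of each new cell.

Insert 5: appended to row 1. P = [[5]].
Insert 7: appended to row 1. P = [[5, 7]].
Insert 1: 1 bumps 5 from row 1; 5 starts row 2. P = [[1, 7], [5]].
Insert 4: 4 bumps 7 from row 1; 7 appends to row 2. P = [[1, 4], [5, 7]].
Insert 2: 2 bumps 4 from row 1; 4 bumps 5 from row 2; 5 starts row 3. P = [[1, 2], [4, 7], [5]].
Insert 3: appended to row 1. P = [[1, 2, 3], [4, 7], [5]].
Insert 6: appended to row 1. P = [[1, 2, 3, 6], [4, 7], [5]].

So P = [[1, 2, 3, 6], [4, 7], [5]], Q = [[1, 2, 6, 7], [3, 4], [5]].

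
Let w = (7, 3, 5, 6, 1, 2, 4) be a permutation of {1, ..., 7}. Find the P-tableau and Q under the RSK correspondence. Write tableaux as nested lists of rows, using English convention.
Insert each entry of the permutation into P by Schensted row insertion, recording in Q the position of each new cell.

Insert 7: appended to row 1. P = [[7]].
Insert 3: 3 bumps 7 from row 1; 7 starts row 2. P = [[3], [7]].
Insert 5: appended to row 1. P = [[3, 5], [7]].
Insert 6: appended to row 1. P = [[3, 5, 6], [7]].
Insert 1: 1 bumps 3 from row 1; 3 bumps 7 from row 2; 7 starts row 3. P = [[1, 5, 6], [3], [7]].
Insert 2: 2 bumps 5 from row 1; 5 appends to row 2. P = [[1, 2, 6], [3, 5], [7]].
Insert 4: 4 bumps 6 from row 1; 6 appends to row 2. P = [[1, 2, 4], [3, 5, 6], [7]].

So P = [[1, 2, 4], [3, 5, 6], [7]], Q = [[1, 3, 4], [2, 6, 7], [5]].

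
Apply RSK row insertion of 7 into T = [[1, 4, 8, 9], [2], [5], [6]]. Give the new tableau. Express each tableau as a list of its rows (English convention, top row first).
[[1, 4, 7, 9], [2, 8], [5], [6]]

In row 1, 7 replaces 8 (the leftmost entry greater than 7); 8 is bumped to row 2. 8 is appended to row 2. The new tableau is [[1, 4, 7, 9], [2, 8], [5], [6]].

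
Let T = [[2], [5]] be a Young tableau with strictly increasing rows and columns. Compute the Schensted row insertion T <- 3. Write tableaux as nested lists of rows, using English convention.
[[2, 3], [5]]

3 is larger than every entry of row 1, so it is appended to row 1. The new tableau is [[2, 3], [5]].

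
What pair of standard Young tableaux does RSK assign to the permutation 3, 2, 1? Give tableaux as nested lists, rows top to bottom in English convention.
Insert each entry of the permutation into P by Schensted row insertion, recording in Q the position of each new cell.

Insert 3: appended to row 1. P = [[3]].
Insert 2: 2 bumps 3 from row 1; 3 starts row 2. P = [[2], [3]].
Insert 1: 1 bumps 2 from row 1; 2 bumps 3 from row 2; 3 starts row 3. P = [[1], [2], [3]].

So P = [[1], [2], [3]], Q = [[1], [2], [3]].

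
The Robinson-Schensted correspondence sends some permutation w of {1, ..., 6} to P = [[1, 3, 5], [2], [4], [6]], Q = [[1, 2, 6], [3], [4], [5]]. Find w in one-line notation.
Reverse RSK: for i = n, n-1, ..., 1, locate i in Q, remove the corresponding corner cell from P, and reverse-bump its entry up through P; the value ejected from row 1 is w(i).

So w = 2 6 4 3 1 5.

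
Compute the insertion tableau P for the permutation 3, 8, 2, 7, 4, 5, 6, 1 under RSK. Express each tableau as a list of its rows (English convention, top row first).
Insert 3: appended to row 1. P = [[3]].
Insert 8: appended to row 1. P = [[3, 8]].
Insert 2: 2 bumps 3 from row 1; 3 starts row 2. P = [[2, 8], [3]].
Insert 7: 7 bumps 8 from row 1; 8 appends to row 2. P = [[2, 7], [3, 8]].
Insert 4: 4 bumps 7 from row 1; 7 bumps 8 from row 2; 8 starts row 3. P = [[2, 4], [3, 7], [8]].
Insert 5: appended to row 1. P = [[2, 4, 5], [3, 7], [8]].
Insert 6: appended to row 1. P = [[2, 4, 5, 6], [3, 7], [8]].
Insert 1: 1 bumps 2 from row 1; 2 bumps 3 from row 2; 3 bumps 8 from row 3; 8 starts row 4. P = [[1, 4, 5, 6], [2, 7], [3], [8]].

So P = [[1, 4, 5, 6], [2, 7], [3], [8]].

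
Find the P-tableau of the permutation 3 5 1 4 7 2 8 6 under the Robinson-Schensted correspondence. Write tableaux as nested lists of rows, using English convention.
P = [[1, 2, 6, 8], [3, 4, 7], [5]]

Insert 3: appended to row 1. P = [[3]].
Insert 5: appended to row 1. P = [[3, 5]].
Insert 1: 1 bumps 3 from row 1; 3 starts row 2. P = [[1, 5], [3]].
Insert 4: 4 bumps 5 from row 1; 5 appends to row 2. P = [[1, 4], [3, 5]].
Insert 7: appended to row 1. P = [[1, 4, 7], [3, 5]].
Insert 2: 2 bumps 4 from row 1; 4 bumps 5 from row 2; 5 starts row 3. P = [[1, 2, 7], [3, 4], [5]].
Insert 8: appended to row 1. P = [[1, 2, 7, 8], [3, 4], [5]].
Insert 6: 6 bumps 7 from row 1; 7 appends to row 2. P = [[1, 2, 6, 8], [3, 4, 7], [5]].

So P = [[1, 2, 6, 8], [3, 4, 7], [5]].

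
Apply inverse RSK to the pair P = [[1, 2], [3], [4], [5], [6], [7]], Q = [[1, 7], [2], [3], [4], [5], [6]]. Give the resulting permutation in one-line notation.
7 6 5 4 3 1 2

Reverse the RSK construction: for i from n down to 1, find the cell of Q containing i, remove the entry at that cell from P, and reverse-bump it up through P; the value ejected from row 1 is w(i).

Step i=7: Q has 7 at row 1, column 2; remove that cell from P, ejecting 2. So w(7) = 2. P is now [[1], [3], [4], [5], [6], [7]].
Step i=6: Q has 6 at row 6, column 1; remove 7 from row 6 of P and reverse-bump: 7 enters row 5 and ejects 6; 6 enters row 4 and ejects 5; 5 enters row 3 and ejects 4; 4 enters row 2 and ejects 3; 3 enters row 1 and ejects 1. So w(6) = 1. P is now [[3], [4], [5], [6], [7]].
Step i=5: Q has 5 at row 5, column 1; remove 7 from row 5 of P and reverse-bump: 7 enters row 4 and ejects 6; 6 enters row 3 and ejects 5; 5 enters row 2 and ejects 4; 4 enters row 1 and ejects 3. So w(5) = 3. P is now [[4], [5], [6], [7]].
Step i=4: Q has 4 at row 4, column 1; remove 7 from row 4 of P and reverse-bump: 7 enters row 3 and ejects 6; 6 enters row 2 and ejects 5; 5 enters row 1 and ejects 4. So w(4) = 4. P is now [[5], [6], [7]].
Step i=3: Q has 3 at row 3, column 1; remove 7 from row 3 of P and reverse-bump: 7 enters row 2 and ejects 6; 6 enters row 1 and ejects 5. So w(3) = 5. P is now [[6], [7]].
Step i=2: Q has 2 at row 2, column 1; remove 7 from row 2 of P and reverse-bump: 7 enters row 1 and ejects 6. So w(2) = 6. P is now [[7]].
Step i=1: Q has 1 at row 1, column 1; remove that cell from P, ejecting 7. So w(1) = 7. P is now [].

So w = 7 6 5 4 3 1 2.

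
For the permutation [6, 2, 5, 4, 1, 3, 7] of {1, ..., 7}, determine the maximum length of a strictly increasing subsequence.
3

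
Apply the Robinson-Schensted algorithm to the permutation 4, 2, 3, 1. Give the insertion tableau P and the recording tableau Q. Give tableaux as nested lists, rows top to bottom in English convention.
P = [[1, 3], [2], [4]], Q = [[1, 3], [2], [4]]

Insert each entry of the permutation into P by Schensted row insertion, recording in Q the position of each new cell.

Insert 4: appended to row 1. P = [[4]], Q = [[1]].
Insert 2: 2 bumps 4 from row 1; 4 starts row 2. P = [[2], [4]], Q = [[1], [2]].
Insert 3: appended to row 1. P = [[2, 3], [4]], Q = [[1, 3], [2]].
Insert 1: 1 bumps 2 from row 1; 2 bumps 4 from row 2; 4 starts row 3. P = [[1, 3], [2], [4]], Q = [[1, 3], [2], [4]].

So P = [[1, 3], [2], [4]], Q = [[1, 3], [2], [4]].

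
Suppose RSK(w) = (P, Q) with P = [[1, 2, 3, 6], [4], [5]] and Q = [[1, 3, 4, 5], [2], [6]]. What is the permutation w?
Reverse RSK: for i = n, n-1, ..., 1, locate i in Q, remove the corresponding corner cell from P, and reverse-bump its entry up through P; the value ejected from row 1 is w(i).

So w = 5 1 2 4 6 3.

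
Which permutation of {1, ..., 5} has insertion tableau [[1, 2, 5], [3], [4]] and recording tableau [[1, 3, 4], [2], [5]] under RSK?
Reverse the RSK construction: for i from n down to 1, find the cell of Q containing i, remove the entry at that cell from P, and reverse-bump it up through P; the value ejected from row 1 is w(i).

Step i=5: Q has 5 at row 3, column 1; remove 4 from row 3 of P and reverse-bump: 4 enters row 2 and ejects 3; 3 enters row 1 and ejects 2. So w(5) = 2. P is now [[1, 3, 5], [4]].
Step i=4: Q has 4 at row 1, column 3; remove that cell from P, ejecting 5. So w(4) = 5. P is now [[1, 3], [4]].
Step i=3: Q has 3 at row 1, column 2; remove that cell from P, ejecting 3. So w(3) = 3. P is now [[1], [4]].
Step i=2: Q has 2 at row 2, column 1; remove 4 from row 2 of P and reverse-bump: 4 enters row 1 and ejects 1. So w(2) = 1. P is now [[4]].
Step i=1: Q has 1 at row 1, column 1; remove that cell from P, ejecting 4. So w(1) = 4. P is now [].

So w = 4 1 3 5 2.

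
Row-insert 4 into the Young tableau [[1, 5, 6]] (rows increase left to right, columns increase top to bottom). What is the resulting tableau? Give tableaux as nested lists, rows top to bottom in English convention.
[[1, 4, 6], [5]]

In row 1, 4 replaces 5 (the leftmost entry greater than 4); 5 is bumped to row 2. 5 starts a new row 2. The new tableau is [[1, 4, 6], [5]].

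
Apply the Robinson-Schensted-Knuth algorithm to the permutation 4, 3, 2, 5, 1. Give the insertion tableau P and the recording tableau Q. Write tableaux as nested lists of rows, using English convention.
P = [[1, 5], [2], [3], [4]], Q = [[1, 4], [2], [3], [5]]

Insert each entry of the permutation into P by Schensted row insertion, recording in Q the position of each new cell.

Insert 4: appended to row 1. P = [[4]].
Insert 3: 3 bumps 4 from row 1; 4 starts row 2. P = [[3], [4]].
Insert 2: 2 bumps 3 from row 1; 3 bumps 4 from row 2; 4 starts row 3. P = [[2], [3], [4]].
Insert 5: appended to row 1. P = [[2, 5], [3], [4]].
Insert 1: 1 bumps 2 from row 1; 2 bumps 3 from row 2; 3 bumps 4 from row 3; 4 starts row 4. P = [[1, 5], [2], [3], [4]].

So P = [[1, 5], [2], [3], [4]], Q = [[1, 4], [2], [3], [5]].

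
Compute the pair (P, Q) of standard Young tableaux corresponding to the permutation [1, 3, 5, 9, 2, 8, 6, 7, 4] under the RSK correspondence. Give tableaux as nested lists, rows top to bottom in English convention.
P = [[1, 2, 4, 6, 7], [3, 5], [8], [9]], Q = [[1, 2, 3, 4, 8], [5, 6], [7], [9]]

Insert each entry of the permutation into P by Schensted row insertion, recording in Q the position of each new cell.

Insert 1: appended to row 1. P = [[1]].
Insert 3: appended to row 1. P = [[1, 3]].
Insert 5: appended to row 1. P = [[1, 3, 5]].
Insert 9: appended to row 1. P = [[1, 3, 5, 9]].
Insert 2: 2 bumps 3 from row 1; 3 starts row 2. P = [[1, 2, 5, 9], [3]].
Insert 8: 8 bumps 9 from row 1; 9 appends to row 2. P = [[1, 2, 5, 8], [3, 9]].
Insert 6: 6 bumps 8 from row 1; 8 bumps 9 from row 2; 9 starts row 3. P = [[1, 2, 5, 6], [3, 8], [9]].
Insert 7: appended to row 1. P = [[1, 2, 5, 6, 7], [3, 8], [9]].
Insert 4: 4 bumps 5 from row 1; 5 bumps 8 from row 2; 8 bumps 9 from row 3; 9 starts row 4. P = [[1, 2, 4, 6, 7], [3, 5], [8], [9]].

So P = [[1, 2, 4, 6, 7], [3, 5], [8], [9]], Q = [[1, 2, 3, 4, 8], [5, 6], [7], [9]].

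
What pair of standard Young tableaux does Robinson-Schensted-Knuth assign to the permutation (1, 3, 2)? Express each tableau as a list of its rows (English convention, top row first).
P = [[1, 2], [3]], Q = [[1, 2], [3]]

Insert each entry of the permutation into P by Schensted row insertion, recording in Q the position of each new cell.

Insert 1: appended to row 1. P = [[1]].
Insert 3: appended to row 1. P = [[1, 3]].
Insert 2: 2 bumps 3 from row 1; 3 starts row 2. P = [[1, 2], [3]].

So P = [[1, 2], [3]], Q = [[1, 2], [3]].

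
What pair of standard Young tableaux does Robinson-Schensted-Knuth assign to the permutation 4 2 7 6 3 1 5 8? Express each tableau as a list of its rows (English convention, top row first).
P = [[1, 3, 5, 8], [2, 6], [4], [7]], Q = [[1, 3, 7, 8], [2, 4], [5], [6]]

Insert each entry of the permutation into P by Schensted row insertion, recording in Q the position of each new cell.

Insert 4: appended to row 1. P = [[4]].
Insert 2: 2 bumps 4 from row 1; 4 starts row 2. P = [[2], [4]].
Insert 7: appended to row 1. P = [[2, 7], [4]].
Insert 6: 6 bumps 7 from row 1; 7 appends to row 2. P = [[2, 6], [4, 7]].
Insert 3: 3 bumps 6 from row 1; 6 bumps 7 from row 2; 7 starts row 3. P = [[2, 3], [4, 6], [7]].
Insert 1: 1 bumps 2 from row 1; 2 bumps 4 from row 2; 4 bumps 7 from row 3; 7 starts row 4. P = [[1, 3], [2, 6], [4], [7]].
Insert 5: appended to row 1. P = [[1, 3, 5], [2, 6], [4], [7]].
Insert 8: appended to row 1. P = [[1, 3, 5, 8], [2, 6], [4], [7]].

So P = [[1, 3, 5, 8], [2, 6], [4], [7]], Q = [[1, 3, 7, 8], [2, 4], [5], [6]].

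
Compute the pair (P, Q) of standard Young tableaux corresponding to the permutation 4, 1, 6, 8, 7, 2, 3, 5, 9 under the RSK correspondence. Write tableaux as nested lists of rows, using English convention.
P = [[1, 2, 3, 5, 9], [4, 6, 7], [8]], Q = [[1, 3, 4, 8, 9], [2, 5, 7], [6]]

Insert each entry of the permutation into P by Schensted row insertion, recording in Q the position of each new cell.

Insert 4: appended to row 1. P = [[4]].
Insert 1: 1 bumps 4 from row 1; 4 starts row 2. P = [[1], [4]].
Insert 6: appended to row 1. P = [[1, 6], [4]].
Insert 8: appended to row 1. P = [[1, 6, 8], [4]].
Insert 7: 7 bumps 8 from row 1; 8 appends to row 2. P = [[1, 6, 7], [4, 8]].
Insert 2: 2 bumps 6 from row 1; 6 bumps 8 from row 2; 8 starts row 3. P = [[1, 2, 7], [4, 6], [8]].
Insert 3: 3 bumps 7 from row 1; 7 appends to row 2. P = [[1, 2, 3], [4, 6, 7], [8]].
Insert 5: appended to row 1. P = [[1, 2, 3, 5], [4, 6, 7], [8]].
Insert 9: appended to row 1. P = [[1, 2, 3, 5, 9], [4, 6, 7], [8]].

So P = [[1, 2, 3, 5, 9], [4, 6, 7], [8]], Q = [[1, 3, 4, 8, 9], [2, 5, 7], [6]].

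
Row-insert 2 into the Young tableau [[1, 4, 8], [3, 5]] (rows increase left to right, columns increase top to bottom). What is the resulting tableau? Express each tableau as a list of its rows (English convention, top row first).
In row 1, 2 replaces 4 (the leftmost entry greater than 2); 4 is bumped to row 2. In row 2, 4 replaces 5 (the leftmost entry greater than 4); 5 is bumped to row 3. 5 starts a new row 3. The new tableau is [[1, 2, 8], [3, 4], [5]].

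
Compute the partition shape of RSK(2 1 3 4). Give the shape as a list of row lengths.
[3, 1]

RSK row insertion gives P = [[1, 3, 4], [2]], which has shape [3, 1].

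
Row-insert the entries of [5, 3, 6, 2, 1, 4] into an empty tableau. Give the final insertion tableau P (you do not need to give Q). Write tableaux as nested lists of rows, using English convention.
Insert 5: appended to row 1. P = [[5]].
Insert 3: 3 bumps 5 from row 1; 5 starts row 2. P = [[3], [5]].
Insert 6: appended to row 1. P = [[3, 6], [5]].
Insert 2: 2 bumps 3 from row 1; 3 bumps 5 from row 2; 5 starts row 3. P = [[2, 6], [3], [5]].
Insert 1: 1 bumps 2 from row 1; 2 bumps 3 from row 2; 3 bumps 5 from row 3; 5 starts row 4. P = [[1, 6], [2], [3], [5]].
Insert 4: 4 bumps 6 from row 1; 6 appends to row 2. P = [[1, 4], [2, 6], [3], [5]].

So P = [[1, 4], [2, 6], [3], [5]].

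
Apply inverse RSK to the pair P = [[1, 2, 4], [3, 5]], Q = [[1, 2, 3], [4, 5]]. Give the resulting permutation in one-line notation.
1 3 5 2 4

Reverse RSK: for i = n, n-1, ..., 1, locate i in Q, remove the corresponding corner cell from P, and reverse-bump its entry up through P; the value ejected from row 1 is w(i).

So w = 1 3 5 2 4.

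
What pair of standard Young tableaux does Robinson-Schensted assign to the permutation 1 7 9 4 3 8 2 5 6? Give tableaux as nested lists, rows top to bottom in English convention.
P = [[1, 2, 5, 6], [3, 8], [4, 9], [7]], Q = [[1, 2, 3, 9], [4, 6], [5, 8], [7]]

Insert each entry of the permutation into P by Schensted row insertion, recording in Q the position of each new cell.

Insert 1: appended to row 1. P = [[1]], Q = [[1]].
Insert 7: appended to row 1. P = [[1, 7]], Q = [[1, 2]].
Insert 9: appended to row 1. P = [[1, 7, 9]], Q = [[1, 2, 3]].
Insert 4: 4 bumps 7 from row 1; 7 starts row 2. P = [[1, 4, 9], [7]], Q = [[1, 2, 3], [4]].
Insert 3: 3 bumps 4 from row 1; 4 bumps 7 from row 2; 7 starts row 3. P = [[1, 3, 9], [4], [7]], Q = [[1, 2, 3], [4], [5]].
Insert 8: 8 bumps 9 from row 1; 9 appends to row 2. P = [[1, 3, 8], [4, 9], [7]], Q = [[1, 2, 3], [4, 6], [5]].
Insert 2: 2 bumps 3 from row 1; 3 bumps 4 from row 2; 4 bumps 7 from row 3; 7 starts row 4. P = [[1, 2, 8], [3, 9], [4], [7]], Q = [[1, 2, 3], [4, 6], [5], [7]].
Insert 5: 5 bumps 8 from row 1; 8 bumps 9 from row 2; 9 appends to row 3. P = [[1, 2, 5], [3, 8], [4, 9], [7]], Q = [[1, 2, 3], [4, 6], [5, 8], [7]].
Insert 6: appended to row 1. P = [[1, 2, 5, 6], [3, 8], [4, 9], [7]], Q = [[1, 2, 3, 9], [4, 6], [5, 8], [7]].

So P = [[1, 2, 5, 6], [3, 8], [4, 9], [7]], Q = [[1, 2, 3, 9], [4, 6], [5, 8], [7]].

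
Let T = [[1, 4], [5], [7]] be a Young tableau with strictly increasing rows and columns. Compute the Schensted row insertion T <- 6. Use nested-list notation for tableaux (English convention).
[[1, 4, 6], [5], [7]]

6 is larger than every entry of row 1, so it is appended to row 1. The new tableau is [[1, 4, 6], [5], [7]].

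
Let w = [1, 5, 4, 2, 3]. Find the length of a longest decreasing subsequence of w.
3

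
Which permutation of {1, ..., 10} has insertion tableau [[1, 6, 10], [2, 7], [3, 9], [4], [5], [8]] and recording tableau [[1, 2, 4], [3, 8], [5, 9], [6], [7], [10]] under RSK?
Reverse the RSK construction: for i from n down to 1, find the cell of Q containing i, remove the entry at that cell from P, and reverse-bump it up through P; the value ejected from row 1 is w(i).

Step i=10: Q has 10 at row 6, column 1; remove 8 from row 6 of P and reverse-bump: 8 enters row 5 and ejects 5; 5 enters row 4 and ejects 4; 4 enters row 3 and ejects 3; 3 enters row 2 and ejects 2; 2 enters row 1 and ejects 1. So w(10) = 1. P is now [[2, 6, 10], [3, 7], [4, 9], [5], [8]].
Step i=9: Q has 9 at row 3, column 2; remove 9 from row 3 of P and reverse-bump: 9 enters row 2 and ejects 7; 7 enters row 1 and ejects 6. So w(9) = 6. P is now [[2, 7, 10], [3, 9], [4], [5], [8]].
Step i=8: Q has 8 at row 2, column 2; remove 9 from row 2 of P and reverse-bump: 9 enters row 1 and ejects 7. So w(8) = 7. P is now [[2, 9, 10], [3], [4], [5], [8]].
Step i=7: Q has 7 at row 5, column 1; remove 8 from row 5 of P and reverse-bump: 8 enters row 4 and ejects 5; 5 enters row 3 and ejects 4; 4 enters row 2 and ejects 3; 3 enters row 1 and ejects 2. So w(7) = 2. P is now [[3, 9, 10], [4], [5], [8]].
Step i=6: Q has 6 at row 4, column 1; remove 8 from row 4 of P and reverse-bump: 8 enters row 3 and ejects 5; 5 enters row 2 and ejects 4; 4 enters row 1 and ejects 3. So w(6) = 3. P is now [[4, 9, 10], [5], [8]].
Step i=5: Q has 5 at row 3, column 1; remove 8 from row 3 of P and reverse-bump: 8 enters row 2 and ejects 5; 5 enters row 1 and ejects 4. So w(5) = 4. P is now [[5, 9, 10], [8]].
Step i=4: Q has 4 at row 1, column 3; remove that cell from P, ejecting 10. So w(4) = 10. P is now [[5, 9], [8]].
Step i=3: Q has 3 at row 2, column 1; remove 8 from row 2 of P and reverse-bump: 8 enters row 1 and ejects 5. So w(3) = 5. P is now [[8, 9]].
Step i=2: Q has 2 at row 1, column 2; remove that cell from P, ejecting 9. So w(2) = 9. P is now [[8]].
Step i=1: Q has 1 at row 1, column 1; remove that cell from P, ejecting 8. So w(1) = 8. P is now [].

So w = 8 9 5 10 4 3 2 7 6 1.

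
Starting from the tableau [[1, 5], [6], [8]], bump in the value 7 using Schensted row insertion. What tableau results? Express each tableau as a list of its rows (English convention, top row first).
7 is larger than every entry of row 1, so it is appended to row 1. The new tableau is [[1, 5, 7], [6], [8]].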